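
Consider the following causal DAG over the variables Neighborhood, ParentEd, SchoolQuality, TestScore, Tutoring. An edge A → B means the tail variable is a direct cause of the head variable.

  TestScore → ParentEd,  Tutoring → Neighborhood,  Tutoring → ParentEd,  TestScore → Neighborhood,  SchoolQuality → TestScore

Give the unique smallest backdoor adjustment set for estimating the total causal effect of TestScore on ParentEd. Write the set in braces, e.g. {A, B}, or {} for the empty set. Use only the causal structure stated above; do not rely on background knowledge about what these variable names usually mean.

Variables eligible for adjustment (non-descendants of TestScore, excluding TestScore and ParentEd): {SchoolQuality, Tutoring}.
Backdoor paths from TestScore to ParentEd:
  (none)
With no backdoor paths the empty set already satisfies the criterion, and it is trivially minimal.

{}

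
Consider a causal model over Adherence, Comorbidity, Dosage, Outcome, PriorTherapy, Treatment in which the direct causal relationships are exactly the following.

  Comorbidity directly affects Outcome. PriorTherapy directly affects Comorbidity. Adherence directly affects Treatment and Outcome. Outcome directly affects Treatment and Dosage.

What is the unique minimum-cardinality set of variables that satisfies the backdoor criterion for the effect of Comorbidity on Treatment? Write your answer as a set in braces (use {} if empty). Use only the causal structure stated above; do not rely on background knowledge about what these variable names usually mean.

{}

Variables eligible for adjustment (non-descendants of Comorbidity, excluding Comorbidity and Treatment): {Adherence, PriorTherapy}.
Backdoor paths from Comorbidity to Treatment:
  (none)
With no backdoor paths the empty set already satisfies the criterion, and it is trivially minimal.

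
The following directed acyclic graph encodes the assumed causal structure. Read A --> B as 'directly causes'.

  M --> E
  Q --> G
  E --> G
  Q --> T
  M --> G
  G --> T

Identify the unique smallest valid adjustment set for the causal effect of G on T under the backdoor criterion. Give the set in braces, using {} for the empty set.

{Q}

Variables eligible for adjustment (non-descendants of G, excluding G and T): {E, M, Q}.
Backdoor paths from G to T:
  P1: G <- Q -> T
The empty set is not sufficient: P1 (G <- Q -> T) has no collider blocking it and no conditioned non-collider, so it is open.
Try {Q}:
  P1: blocked at fork node Q ∈ conditioning set.
{Q} contains no descendant of G and blocks every backdoor path.
No other singleton works — e.g. {M} leaves P1 open — so {Q} is the unique smallest valid adjustment set.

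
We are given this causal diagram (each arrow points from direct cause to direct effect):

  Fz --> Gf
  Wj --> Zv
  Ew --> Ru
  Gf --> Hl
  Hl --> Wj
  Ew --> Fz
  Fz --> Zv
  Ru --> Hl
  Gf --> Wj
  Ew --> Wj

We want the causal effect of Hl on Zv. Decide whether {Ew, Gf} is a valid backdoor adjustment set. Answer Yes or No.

Backdoor paths from Hl to Zv (paths whose first edge points into Hl):
  P1: Hl <- Ru <- Ew -> Fz -> Gf -> Wj -> Zv
  P2: Hl <- Ru <- Ew -> Fz -> Zv
  P3: Hl <- Ru <- Ew -> Wj <- Gf <- Fz -> Zv
  P4: Hl <- Ru <- Ew -> Wj -> Zv
  P5: Hl <- Gf <- Fz <- Ew -> Wj -> Zv
  P6: Hl <- Gf <- Fz -> Zv
  P7: Hl <- Gf -> Wj <- Ew -> Fz -> Zv
  P8: Hl <- Gf -> Wj -> Zv
Condition 1 (no descendant of Hl in the set): holds — descendants of Hl are {Wj, Zv}; none are in {Ew, Gf}.
Condition 2 (every backdoor path blocked by {Ew, Gf}):
  P1: blocked at fork node Ew ∈ conditioning set.
  P2: blocked at fork node Ew ∈ conditioning set.
  P3: blocked at fork node Ew ∈ conditioning set.
  P4: blocked at fork node Ew ∈ conditioning set.
  P5: blocked at chain node Gf ∈ conditioning set.
  P6: blocked at chain node Gf ∈ conditioning set.
  P7: blocked at fork node Gf ∈ conditioning set.
  P8: blocked at fork node Gf ∈ conditioning set.
{Ew, Gf} satisfies the backdoor criterion.

Yes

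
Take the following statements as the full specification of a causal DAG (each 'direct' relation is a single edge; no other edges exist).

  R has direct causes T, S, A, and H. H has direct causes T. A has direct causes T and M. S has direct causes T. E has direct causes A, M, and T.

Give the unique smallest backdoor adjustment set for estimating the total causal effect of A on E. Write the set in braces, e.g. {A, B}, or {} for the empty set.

Variables eligible for adjustment (non-descendants of A, excluding A and E): {H, M, S, T}.
Backdoor paths from A to E:
  P1: A <- M -> E
  P2: A <- T -> E
The empty set is not sufficient: P1 (A <- M -> E) has no collider blocking it and no conditioned non-collider, so it is open.
Try {M, T}:
  P1: blocked at fork node M ∈ conditioning set.
  P2: blocked at fork node T ∈ conditioning set.
{M, T} contains no descendant of A and blocks every backdoor path.
Every element of {M, T} is needed (dropping M leaves P1 open; dropping T leaves P2 open), so no proper subset is valid.
Among all size-2 subsets of the eligible variables, only {M, T} blocks every backdoor path, so it is the unique smallest valid adjustment set.

{M, T}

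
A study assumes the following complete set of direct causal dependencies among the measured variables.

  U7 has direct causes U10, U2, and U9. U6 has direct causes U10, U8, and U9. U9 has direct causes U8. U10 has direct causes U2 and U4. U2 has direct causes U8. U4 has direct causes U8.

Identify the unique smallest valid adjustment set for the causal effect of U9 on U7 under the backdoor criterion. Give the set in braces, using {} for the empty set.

{U8}

Variables eligible for adjustment (non-descendants of U9, excluding U9 and U7): {U10, U2, U4, U8}.
Backdoor paths from U9 to U7:
  P1: U9 <- U8 -> U4 -> U10 <- U2 -> U7
  P2: U9 <- U8 -> U4 -> U10 -> U7
  P3: U9 <- U8 -> U2 -> U10 -> U7
  P4: U9 <- U8 -> U2 -> U7
  P5: U9 <- U8 -> U6 <- U10 <- U2 -> U7
  P6: U9 <- U8 -> U6 <- U10 -> U7
The empty set is not sufficient: P2 (U9 <- U8 -> U4 -> U10 -> U7) has no collider blocking it and no conditioned non-collider, so it is open.
Try {U8}:
  P1: blocked at fork node U8 ∈ conditioning set.
  P2: blocked at fork node U8 ∈ conditioning set.
  P3: blocked at fork node U8 ∈ conditioning set.
  P4: blocked at fork node U8 ∈ conditioning set.
  P5: blocked at fork node U8 ∈ conditioning set.
  P6: blocked at fork node U8 ∈ conditioning set.
{U8} contains no descendant of U9 and blocks every backdoor path.
No other singleton works — e.g. {U4} leaves P3 open — so {U8} is the unique smallest valid adjustment set.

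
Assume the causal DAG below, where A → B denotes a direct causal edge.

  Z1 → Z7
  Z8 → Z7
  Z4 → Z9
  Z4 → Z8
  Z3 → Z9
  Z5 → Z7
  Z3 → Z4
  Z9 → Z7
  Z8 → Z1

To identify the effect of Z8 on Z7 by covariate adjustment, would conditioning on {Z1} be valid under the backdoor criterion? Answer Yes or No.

Backdoor paths from Z8 to Z7 (paths whose first edge points into Z8):
  P1: Z8 <- Z4 <- Z3 -> Z9 -> Z7
  P2: Z8 <- Z4 -> Z9 -> Z7
Condition 1 (no descendant of Z8 in the set): FAILS — Z1 is a descendant of Z8.
Condition 2 (every backdoor path blocked by {Z1}):
  P1: open — no interior node is in the conditioning set.
  P2: open — no interior node is in the conditioning set.
{Z1} does not satisfy the backdoor criterion.

No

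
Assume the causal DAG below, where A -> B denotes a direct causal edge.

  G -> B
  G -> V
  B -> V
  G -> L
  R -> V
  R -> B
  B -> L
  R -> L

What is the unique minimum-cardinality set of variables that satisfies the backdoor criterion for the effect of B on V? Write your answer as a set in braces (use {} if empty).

Variables eligible for adjustment (non-descendants of B, excluding B and V): {G, R}.
Backdoor paths from B to V:
  P1: B <- R -> V
  P2: B <- R -> L <- G -> V
  P3: B <- G -> V
  P4: B <- G -> L <- R -> V
The empty set is not sufficient: P1 (B <- R -> V) has no collider blocking it and no conditioned non-collider, so it is open.
Try {G, R}:
  P1: blocked at fork node R ∈ conditioning set.
  P2: blocked at fork node R ∈ conditioning set.
  P3: blocked at fork node G ∈ conditioning set.
  P4: blocked at fork node G ∈ conditioning set.
{G, R} contains no descendant of B and blocks every backdoor path.
Every element of {G, R} is needed (dropping G leaves P3 open; dropping R leaves P1 open), so no proper subset is valid.
Among all size-2 subsets of the eligible variables, only {G, R} blocks every backdoor path, so it is the unique smallest valid adjustment set.

{G, R}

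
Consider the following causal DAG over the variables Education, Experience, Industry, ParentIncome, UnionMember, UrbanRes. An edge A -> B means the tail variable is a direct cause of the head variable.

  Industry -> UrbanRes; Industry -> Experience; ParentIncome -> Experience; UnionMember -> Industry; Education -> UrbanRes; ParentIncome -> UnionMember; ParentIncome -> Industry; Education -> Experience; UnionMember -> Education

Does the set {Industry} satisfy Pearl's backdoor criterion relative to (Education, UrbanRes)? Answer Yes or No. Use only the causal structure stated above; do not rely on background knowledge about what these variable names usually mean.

Backdoor paths from Education to UrbanRes (paths whose first edge points into Education):
  P1: Education <- UnionMember <- ParentIncome -> Industry -> UrbanRes
  P2: Education <- UnionMember <- ParentIncome -> Experience <- Industry -> UrbanRes
  P3: Education <- UnionMember -> Industry -> UrbanRes
Condition 1 (no descendant of Education in the set): holds — descendants of Education are {Experience, UrbanRes}; none are in {Industry}.
Condition 2 (every backdoor path blocked by {Industry}):
  P1: blocked at chain node Industry ∈ conditioning set.
  P2: blocked at collider Experience (neither it nor any descendant is in the conditioning set).
  P3: blocked at chain node Industry ∈ conditioning set.
{Industry} satisfies the backdoor criterion.

Yes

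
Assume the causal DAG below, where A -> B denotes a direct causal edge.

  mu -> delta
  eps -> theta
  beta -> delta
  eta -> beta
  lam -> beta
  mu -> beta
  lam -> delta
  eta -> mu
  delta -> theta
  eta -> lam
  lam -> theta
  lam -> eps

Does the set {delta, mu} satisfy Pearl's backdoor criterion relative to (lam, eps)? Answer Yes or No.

Backdoor paths from lam to eps (paths whose first edge points into lam):
  P1: lam <- eta -> mu -> beta -> delta -> theta <- eps
  P2: lam <- eta -> mu -> delta -> theta <- eps
  P3: lam <- eta -> beta <- mu -> delta -> theta <- eps
  P4: lam <- eta -> beta -> delta -> theta <- eps
Condition 1 (no descendant of lam in the set): FAILS — delta is a descendant of lam.
Condition 2 (every backdoor path blocked by {delta, mu}):
  P1: blocked at chain node mu ∈ conditioning set.
  P2: blocked at chain node mu ∈ conditioning set.
  P3: blocked at fork node mu ∈ conditioning set.
  P4: blocked at chain node delta ∈ conditioning set.
{delta, mu} does not satisfy the backdoor criterion.

No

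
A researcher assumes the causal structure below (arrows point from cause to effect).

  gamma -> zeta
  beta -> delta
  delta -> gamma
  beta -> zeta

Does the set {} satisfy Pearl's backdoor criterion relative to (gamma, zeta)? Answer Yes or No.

Backdoor paths from gamma to zeta (paths whose first edge points into gamma):
  P1: gamma <- delta <- beta -> zeta
Condition 1 (no descendant of gamma in the set): holds — descendants of gamma are {zeta}; none are in {}.
Condition 2 (every backdoor path blocked by {}):
  P1: open — no interior node is in the conditioning set.
{} does not satisfy the backdoor criterion.

No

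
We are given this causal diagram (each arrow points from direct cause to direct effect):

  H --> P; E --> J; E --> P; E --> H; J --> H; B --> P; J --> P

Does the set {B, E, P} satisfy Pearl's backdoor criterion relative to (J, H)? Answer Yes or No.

No

Backdoor paths from J to H (paths whose first edge points into J):
  P1: J <- E -> H
  P2: J <- E -> P <- H
Condition 1 (no descendant of J in the set): FAILS — P is a descendant of J.
Condition 2 (every backdoor path blocked by {B, E, P}):
  P1: blocked at fork node E ∈ conditioning set.
  P2: blocked at fork node E ∈ conditioning set.
{B, E, P} does not satisfy the backdoor criterion.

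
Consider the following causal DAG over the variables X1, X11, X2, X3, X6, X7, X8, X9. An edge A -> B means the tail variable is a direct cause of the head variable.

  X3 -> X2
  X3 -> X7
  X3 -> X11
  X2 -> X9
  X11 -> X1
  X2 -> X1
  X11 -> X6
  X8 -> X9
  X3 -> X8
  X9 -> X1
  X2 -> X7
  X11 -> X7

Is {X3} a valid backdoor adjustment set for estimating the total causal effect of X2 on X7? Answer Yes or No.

Backdoor paths from X2 to X7 (paths whose first edge points into X2):
  P1: X2 <- X3 -> X8 -> X9 -> X1 <- X11 -> X7
  P2: X2 <- X3 -> X11 -> X7
  P3: X2 <- X3 -> X7
Condition 1 (no descendant of X2 in the set): holds — descendants of X2 are {X1, X7, X9}; none are in {X3}.
Condition 2 (every backdoor path blocked by {X3}):
  P1: blocked at fork node X3 ∈ conditioning set.
  P2: blocked at fork node X3 ∈ conditioning set.
  P3: blocked at fork node X3 ∈ conditioning set.
{X3} satisfies the backdoor criterion.

Yes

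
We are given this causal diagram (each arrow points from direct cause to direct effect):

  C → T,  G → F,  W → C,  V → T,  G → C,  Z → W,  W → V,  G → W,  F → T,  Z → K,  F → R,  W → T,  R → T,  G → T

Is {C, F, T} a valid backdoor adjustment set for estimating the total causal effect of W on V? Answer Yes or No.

Backdoor paths from W to V (paths whose first edge points into W):
  P1: W <- G -> F -> R -> T <- V
  P2: W <- G -> F -> T <- V
  P3: W <- G -> C -> T <- V
  P4: W <- G -> T <- V
Condition 1 (no descendant of W in the set): FAILS — C and T are descendants of W.
Condition 2 (every backdoor path blocked by {C, F, T}):
  P1: blocked at chain node F ∈ conditioning set.
  P2: blocked at chain node F ∈ conditioning set.
  P3: blocked at chain node C ∈ conditioning set.
  P4: open — collider(s) T are conditioned on (or have a conditioned descendant) and no non-collider on the path is in the set.
{C, F, T} does not satisfy the backdoor criterion.

No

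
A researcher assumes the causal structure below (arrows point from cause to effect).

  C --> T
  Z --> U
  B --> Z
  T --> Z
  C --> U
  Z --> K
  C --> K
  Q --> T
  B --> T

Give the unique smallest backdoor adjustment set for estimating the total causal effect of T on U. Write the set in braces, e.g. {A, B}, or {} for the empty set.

Variables eligible for adjustment (non-descendants of T, excluding T and U): {B, C, Q}.
Backdoor paths from T to U:
  P1: T <- C -> U
  P2: T <- C -> K <- Z -> U
  P3: T <- B -> Z -> U
  P4: T <- B -> Z -> K <- C -> U
The empty set is not sufficient: P1 (T <- C -> U) has no collider blocking it and no conditioned non-collider, so it is open.
Try {B, C}:
  P1: blocked at fork node C ∈ conditioning set.
  P2: blocked at fork node C ∈ conditioning set.
  P3: blocked at fork node B ∈ conditioning set.
  P4: blocked at fork node B ∈ conditioning set.
{B, C} contains no descendant of T and blocks every backdoor path.
Every element of {B, C} is needed (dropping B leaves P3 open; dropping C leaves P1 open), so no proper subset is valid.
Among all size-2 subsets of the eligible variables, only {B, C} blocks every backdoor path, so it is the unique smallest valid adjustment set.

{B, C}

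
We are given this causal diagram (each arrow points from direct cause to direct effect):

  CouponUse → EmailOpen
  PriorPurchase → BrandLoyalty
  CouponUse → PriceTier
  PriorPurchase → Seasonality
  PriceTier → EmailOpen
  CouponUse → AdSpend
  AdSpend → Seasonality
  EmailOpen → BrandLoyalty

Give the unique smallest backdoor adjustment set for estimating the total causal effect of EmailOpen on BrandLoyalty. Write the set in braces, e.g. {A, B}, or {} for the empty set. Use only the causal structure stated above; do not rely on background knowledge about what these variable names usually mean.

Variables eligible for adjustment (non-descendants of EmailOpen, excluding EmailOpen and BrandLoyalty): {AdSpend, CouponUse, PriceTier, PriorPurchase, Seasonality}.
Backdoor paths from EmailOpen to BrandLoyalty:
  P1: EmailOpen <- CouponUse -> AdSpend -> Seasonality <- PriorPurchase -> BrandLoyalty
  P2: EmailOpen <- PriceTier <- CouponUse -> AdSpend -> Seasonality <- PriorPurchase -> BrandLoyalty
Each backdoor path contains an unconditioned collider, so every path is already blocked with the empty conditioning set:
  P1: blocked at collider Seasonality (neither it nor any descendant is in the conditioning set).
  P2: blocked at collider Seasonality (neither it nor any descendant is in the conditioning set).
The empty set is therefore the unique smallest valid set.

{}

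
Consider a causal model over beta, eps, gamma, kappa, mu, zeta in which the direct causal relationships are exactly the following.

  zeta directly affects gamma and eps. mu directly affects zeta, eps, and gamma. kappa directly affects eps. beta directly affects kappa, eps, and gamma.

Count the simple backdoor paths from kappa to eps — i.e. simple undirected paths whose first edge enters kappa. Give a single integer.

5

A backdoor path from kappa to eps is any simple undirected path whose first edge points into kappa (i.e. leaves kappa via a parent).
Parents of kappa: {beta}.
Enumerating:
  P1: kappa <- beta -> eps
  P2: kappa <- beta -> gamma <- mu -> zeta -> eps
  P3: kappa <- beta -> gamma <- mu -> eps
  P4: kappa <- beta -> gamma <- zeta <- mu -> eps
  P5: kappa <- beta -> gamma <- zeta -> eps
That exhausts the simple backdoor paths. Count: 5.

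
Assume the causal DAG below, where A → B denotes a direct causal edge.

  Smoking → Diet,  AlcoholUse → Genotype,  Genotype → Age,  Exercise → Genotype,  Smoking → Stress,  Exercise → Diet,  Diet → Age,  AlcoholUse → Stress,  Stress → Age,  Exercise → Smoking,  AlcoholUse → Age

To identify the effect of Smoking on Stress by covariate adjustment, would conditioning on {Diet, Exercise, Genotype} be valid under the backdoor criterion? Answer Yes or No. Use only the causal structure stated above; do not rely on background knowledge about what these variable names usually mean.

Backdoor paths from Smoking to Stress (paths whose first edge points into Smoking):
  P1: Smoking <- Exercise -> Genotype <- AlcoholUse -> Stress
  P2: Smoking <- Exercise -> Genotype <- AlcoholUse -> Age <- Stress
  P3: Smoking <- Exercise -> Genotype -> Age <- AlcoholUse -> Stress
  P4: Smoking <- Exercise -> Genotype -> Age <- Stress
  P5: Smoking <- Exercise -> Diet -> Age <- AlcoholUse -> Stress
  P6: Smoking <- Exercise -> Diet -> Age <- Genotype <- AlcoholUse -> Stress
  P7: Smoking <- Exercise -> Diet -> Age <- Stress
Condition 1 (no descendant of Smoking in the set): FAILS — Diet is a descendant of Smoking.
Condition 2 (every backdoor path blocked by {Diet, Exercise, Genotype}):
  P1: blocked at fork node Exercise ∈ conditioning set.
  P2: blocked at fork node Exercise ∈ conditioning set.
  P3: blocked at fork node Exercise ∈ conditioning set.
  P4: blocked at fork node Exercise ∈ conditioning set.
  P5: blocked at fork node Exercise ∈ conditioning set.
  P6: blocked at fork node Exercise ∈ conditioning set.
  P7: blocked at fork node Exercise ∈ conditioning set.
{Diet, Exercise, Genotype} does not satisfy the backdoor criterion.

No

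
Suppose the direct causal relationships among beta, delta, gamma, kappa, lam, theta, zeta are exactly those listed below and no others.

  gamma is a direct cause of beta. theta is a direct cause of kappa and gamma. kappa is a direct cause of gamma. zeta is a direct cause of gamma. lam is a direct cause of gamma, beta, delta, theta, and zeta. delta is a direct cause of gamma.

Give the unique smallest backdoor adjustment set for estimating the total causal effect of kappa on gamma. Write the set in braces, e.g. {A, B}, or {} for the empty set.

Variables eligible for adjustment (non-descendants of kappa, excluding kappa and gamma): {delta, lam, theta, zeta}.
Backdoor paths from kappa to gamma:
  P1: kappa <- theta <- lam -> delta -> gamma
  P2: kappa <- theta <- lam -> zeta -> gamma
  P3: kappa <- theta <- lam -> gamma
  P4: kappa <- theta <- lam -> beta <- gamma
  P5: kappa <- theta -> gamma
The empty set is not sufficient: P1 (kappa <- theta <- lam -> delta -> gamma) has no collider blocking it and no conditioned non-collider, so it is open.
Try {theta}:
  P1: blocked at chain node theta ∈ conditioning set.
  P2: blocked at chain node theta ∈ conditioning set.
  P3: blocked at chain node theta ∈ conditioning set.
  P4: blocked at chain node theta ∈ conditioning set.
  P5: blocked at fork node theta ∈ conditioning set.
{theta} contains no descendant of kappa and blocks every backdoor path.
No other singleton works — e.g. {lam} leaves P5 open — so {theta} is the unique smallest valid adjustment set.

{theta}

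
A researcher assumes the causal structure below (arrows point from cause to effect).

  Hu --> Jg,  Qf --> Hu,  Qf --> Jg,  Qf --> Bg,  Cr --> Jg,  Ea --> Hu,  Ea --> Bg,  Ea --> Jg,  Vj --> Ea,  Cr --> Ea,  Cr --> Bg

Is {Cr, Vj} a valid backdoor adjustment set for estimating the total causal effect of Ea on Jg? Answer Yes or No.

Backdoor paths from Ea to Jg (paths whose first edge points into Ea):
  P1: Ea <- Cr -> Jg
  P2: Ea <- Cr -> Bg <- Qf -> Hu -> Jg
  P3: Ea <- Cr -> Bg <- Qf -> Jg
Condition 1 (no descendant of Ea in the set): holds — descendants of Ea are {Bg, Hu, Jg}; none are in {Cr, Vj}.
Condition 2 (every backdoor path blocked by {Cr, Vj}):
  P1: blocked at fork node Cr ∈ conditioning set.
  P2: blocked at fork node Cr ∈ conditioning set.
  P3: blocked at fork node Cr ∈ conditioning set.
{Cr, Vj} satisfies the backdoor criterion.

Yes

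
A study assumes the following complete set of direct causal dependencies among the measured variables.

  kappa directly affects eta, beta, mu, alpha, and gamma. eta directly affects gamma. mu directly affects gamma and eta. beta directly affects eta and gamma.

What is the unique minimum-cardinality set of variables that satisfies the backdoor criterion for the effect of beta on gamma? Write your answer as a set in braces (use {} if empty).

Variables eligible for adjustment (non-descendants of beta, excluding beta and gamma): {alpha, kappa, mu}.
Backdoor paths from beta to gamma:
  P1: beta <- kappa -> mu -> eta -> gamma
  P2: beta <- kappa -> mu -> gamma
  P3: beta <- kappa -> eta <- mu -> gamma
  P4: beta <- kappa -> eta -> gamma
  P5: beta <- kappa -> gamma
The empty set is not sufficient: P1 (beta <- kappa -> mu -> eta -> gamma) has no collider blocking it and no conditioned non-collider, so it is open.
Try {kappa}:
  P1: blocked at fork node kappa ∈ conditioning set.
  P2: blocked at fork node kappa ∈ conditioning set.
  P3: blocked at fork node kappa ∈ conditioning set.
  P4: blocked at fork node kappa ∈ conditioning set.
  P5: blocked at fork node kappa ∈ conditioning set.
{kappa} contains no descendant of beta and blocks every backdoor path.
No other singleton works — e.g. {alpha} leaves P1 open — so {kappa} is the unique smallest valid adjustment set.

{kappa}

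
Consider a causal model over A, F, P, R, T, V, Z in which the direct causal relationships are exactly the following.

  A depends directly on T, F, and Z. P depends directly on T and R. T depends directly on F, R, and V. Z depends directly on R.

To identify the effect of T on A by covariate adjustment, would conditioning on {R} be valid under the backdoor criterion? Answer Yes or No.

No

Backdoor paths from T to A (paths whose first edge points into T):
  P1: T <- R -> Z -> A
  P2: T <- F -> A
Condition 1 (no descendant of T in the set): holds — descendants of T are {A, P}; none are in {R}.
Condition 2 (every backdoor path blocked by {R}):
  P1: blocked at fork node R ∈ conditioning set.
  P2: open — no interior node is in the conditioning set.
{R} does not satisfy the backdoor criterion.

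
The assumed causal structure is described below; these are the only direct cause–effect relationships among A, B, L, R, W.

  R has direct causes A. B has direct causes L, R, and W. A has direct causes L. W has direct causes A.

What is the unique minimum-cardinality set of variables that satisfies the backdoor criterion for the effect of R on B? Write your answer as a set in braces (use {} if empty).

{A}

Variables eligible for adjustment (non-descendants of R, excluding R and B): {A, L, W}.
Backdoor paths from R to B:
  P1: R <- A <- L -> B
  P2: R <- A -> W -> B
The empty set is not sufficient: P1 (R <- A <- L -> B) has no collider blocking it and no conditioned non-collider, so it is open.
Try {A}:
  P1: blocked at chain node A ∈ conditioning set.
  P2: blocked at fork node A ∈ conditioning set.
{A} contains no descendant of R and blocks every backdoor path.
No other singleton works — e.g. {L} leaves P2 open — so {A} is the unique smallest valid adjustment set.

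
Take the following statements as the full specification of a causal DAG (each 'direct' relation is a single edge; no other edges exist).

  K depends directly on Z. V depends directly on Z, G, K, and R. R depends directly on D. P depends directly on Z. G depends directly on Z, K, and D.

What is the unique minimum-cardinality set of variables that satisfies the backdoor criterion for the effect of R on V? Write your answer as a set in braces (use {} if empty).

{D}

Variables eligible for adjustment (non-descendants of R, excluding R and V): {D, G, K, P, Z}.
Backdoor paths from R to V:
  P1: R <- D -> G <- Z -> K -> V
  P2: R <- D -> G <- Z -> V
  P3: R <- D -> G <- K <- Z -> V
  P4: R <- D -> G <- K -> V
  P5: R <- D -> G -> V
The empty set is not sufficient: P5 (R <- D -> G -> V) has no collider blocking it and no conditioned non-collider, so it is open.
Try {D}:
  P1: blocked at fork node D ∈ conditioning set.
  P2: blocked at fork node D ∈ conditioning set.
  P3: blocked at fork node D ∈ conditioning set.
  P4: blocked at fork node D ∈ conditioning set.
  P5: blocked at fork node D ∈ conditioning set.
{D} contains no descendant of R and blocks every backdoor path.
No other singleton works — e.g. {Z} leaves P5 open — so {D} is the unique smallest valid adjustment set.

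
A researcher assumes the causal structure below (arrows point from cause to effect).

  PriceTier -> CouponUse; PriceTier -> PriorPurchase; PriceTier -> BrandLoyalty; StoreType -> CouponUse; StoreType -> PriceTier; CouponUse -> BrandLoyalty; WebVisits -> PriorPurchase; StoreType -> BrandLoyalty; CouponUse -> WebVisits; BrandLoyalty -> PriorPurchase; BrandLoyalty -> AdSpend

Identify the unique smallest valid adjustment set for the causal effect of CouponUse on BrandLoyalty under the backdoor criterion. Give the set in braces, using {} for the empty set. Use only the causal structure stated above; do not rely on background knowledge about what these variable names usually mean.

Variables eligible for adjustment (non-descendants of CouponUse, excluding CouponUse and BrandLoyalty): {PriceTier, StoreType}.
Backdoor paths from CouponUse to BrandLoyalty:
  P1: CouponUse <- StoreType -> PriceTier -> BrandLoyalty
  P2: CouponUse <- StoreType -> PriceTier -> PriorPurchase <- BrandLoyalty
  P3: CouponUse <- StoreType -> BrandLoyalty
  P4: CouponUse <- PriceTier <- StoreType -> BrandLoyalty
  P5: CouponUse <- PriceTier -> BrandLoyalty
  P6: CouponUse <- PriceTier -> PriorPurchase <- BrandLoyalty
The empty set is not sufficient: P1 (CouponUse <- StoreType -> PriceTier -> BrandLoyalty) has no collider blocking it and no conditioned non-collider, so it is open.
Try {PriceTier, StoreType}:
  P1: blocked at fork node StoreType ∈ conditioning set.
  P2: blocked at fork node StoreType ∈ conditioning set.
  P3: blocked at fork node StoreType ∈ conditioning set.
  P4: blocked at chain node PriceTier ∈ conditioning set.
  P5: blocked at fork node PriceTier ∈ conditioning set.
  P6: blocked at fork node PriceTier ∈ conditioning set.
{PriceTier, StoreType} contains no descendant of CouponUse and blocks every backdoor path.
Every element of {PriceTier, StoreType} is needed (dropping PriceTier leaves P5 open; dropping StoreType leaves P3 open), so no proper subset is valid.
Among all size-2 subsets of the eligible variables, only {PriceTier, StoreType} blocks every backdoor path, so it is the unique smallest valid adjustment set.

{PriceTier, StoreType}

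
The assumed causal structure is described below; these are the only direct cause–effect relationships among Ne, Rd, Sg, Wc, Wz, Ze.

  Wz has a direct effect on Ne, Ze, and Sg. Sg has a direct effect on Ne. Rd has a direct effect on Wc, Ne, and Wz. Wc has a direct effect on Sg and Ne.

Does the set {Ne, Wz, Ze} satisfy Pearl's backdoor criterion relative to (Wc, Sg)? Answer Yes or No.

Backdoor paths from Wc to Sg (paths whose first edge points into Wc):
  P1: Wc <- Rd -> Wz -> Sg
  P2: Wc <- Rd -> Wz -> Ne <- Sg
  P3: Wc <- Rd -> Ne <- Wz -> Sg
  P4: Wc <- Rd -> Ne <- Sg
Condition 1 (no descendant of Wc in the set): FAILS — Ne is a descendant of Wc.
Condition 2 (every backdoor path blocked by {Ne, Wz, Ze}):
  P1: blocked at chain node Wz ∈ conditioning set.
  P2: blocked at chain node Wz ∈ conditioning set.
  P3: blocked at fork node Wz ∈ conditioning set.
  P4: open — collider(s) Ne are conditioned on (or have a conditioned descendant) and no non-collider on the path is in the set.
{Ne, Wz, Ze} does not satisfy the backdoor criterion.

No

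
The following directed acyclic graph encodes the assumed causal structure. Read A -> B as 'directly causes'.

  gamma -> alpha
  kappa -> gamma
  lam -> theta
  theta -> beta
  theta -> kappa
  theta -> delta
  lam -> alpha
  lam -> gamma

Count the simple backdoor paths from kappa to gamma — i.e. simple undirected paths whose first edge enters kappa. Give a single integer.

A backdoor path from kappa to gamma is any simple undirected path whose first edge points into kappa (i.e. leaves kappa via a parent).
Parents of kappa: {theta}.
Enumerating:
  P1: kappa <- theta <- lam -> gamma
  P2: kappa <- theta <- lam -> alpha <- gamma
That exhausts the simple backdoor paths. Count: 2.

2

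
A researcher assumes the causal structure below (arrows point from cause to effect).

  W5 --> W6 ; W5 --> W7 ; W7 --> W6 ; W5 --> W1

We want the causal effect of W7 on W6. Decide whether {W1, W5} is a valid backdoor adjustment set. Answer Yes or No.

Yes

Backdoor paths from W7 to W6 (paths whose first edge points into W7):
  P1: W7 <- W5 -> W6
Condition 1 (no descendant of W7 in the set): holds — descendants of W7 are {W6}; none are in {W1, W5}.
Condition 2 (every backdoor path blocked by {W1, W5}):
  P1: blocked at fork node W5 ∈ conditioning set.
{W1, W5} satisfies the backdoor criterion.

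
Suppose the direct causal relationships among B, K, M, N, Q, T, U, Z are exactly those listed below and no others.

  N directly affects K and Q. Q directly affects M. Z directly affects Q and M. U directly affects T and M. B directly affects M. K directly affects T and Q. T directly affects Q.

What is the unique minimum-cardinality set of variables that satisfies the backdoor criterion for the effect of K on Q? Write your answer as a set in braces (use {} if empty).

{N}

Variables eligible for adjustment (non-descendants of K, excluding K and Q): {B, N, U, Z}.
Backdoor paths from K to Q:
  P1: K <- N -> Q
The empty set is not sufficient: P1 (K <- N -> Q) has no collider blocking it and no conditioned non-collider, so it is open.
Try {N}:
  P1: blocked at fork node N ∈ conditioning set.
{N} contains no descendant of K and blocks every backdoor path.
No other singleton works — e.g. {B} leaves P1 open — so {N} is the unique smallest valid adjustment set.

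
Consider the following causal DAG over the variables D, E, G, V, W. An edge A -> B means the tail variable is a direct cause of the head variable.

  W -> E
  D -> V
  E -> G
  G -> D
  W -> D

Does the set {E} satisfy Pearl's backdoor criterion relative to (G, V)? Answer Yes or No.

Yes

Backdoor paths from G to V (paths whose first edge points into G):
  P1: G <- E <- W -> D -> V
Condition 1 (no descendant of G in the set): holds — descendants of G are {D, V}; none are in {E}.
Condition 2 (every backdoor path blocked by {E}):
  P1: blocked at chain node E ∈ conditioning set.
{E} satisfies the backdoor criterion.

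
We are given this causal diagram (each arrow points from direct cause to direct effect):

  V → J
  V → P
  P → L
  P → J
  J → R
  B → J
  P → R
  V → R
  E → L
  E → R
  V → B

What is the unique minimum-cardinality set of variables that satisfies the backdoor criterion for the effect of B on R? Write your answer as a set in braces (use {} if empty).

{V}

Variables eligible for adjustment (non-descendants of B, excluding B and R): {E, L, P, V}.
Backdoor paths from B to R:
  P1: B <- V -> P -> J -> R
  P2: B <- V -> P -> L <- E -> R
  P3: B <- V -> P -> R
  P4: B <- V -> J <- P -> L <- E -> R
  P5: B <- V -> J <- P -> R
  P6: B <- V -> J -> R
  P7: B <- V -> R
The empty set is not sufficient: P1 (B <- V -> P -> J -> R) has no collider blocking it and no conditioned non-collider, so it is open.
Try {V}:
  P1: blocked at fork node V ∈ conditioning set.
  P2: blocked at fork node V ∈ conditioning set.
  P3: blocked at fork node V ∈ conditioning set.
  P4: blocked at fork node V ∈ conditioning set.
  P5: blocked at fork node V ∈ conditioning set.
  P6: blocked at fork node V ∈ conditioning set.
  P7: blocked at fork node V ∈ conditioning set.
{V} contains no descendant of B and blocks every backdoor path.
No other singleton works — e.g. {E} leaves P1 open — so {V} is the unique smallest valid adjustment set.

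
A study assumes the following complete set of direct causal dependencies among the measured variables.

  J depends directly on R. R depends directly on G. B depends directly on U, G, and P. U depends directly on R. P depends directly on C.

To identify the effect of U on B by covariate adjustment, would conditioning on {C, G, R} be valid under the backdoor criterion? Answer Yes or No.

Yes

Backdoor paths from U to B (paths whose first edge points into U):
  P1: U <- R <- G -> B
Condition 1 (no descendant of U in the set): holds — descendants of U are {B}; none are in {C, G, R}.
Condition 2 (every backdoor path blocked by {C, G, R}):
  P1: blocked at chain node R ∈ conditioning set.
{C, G, R} satisfies the backdoor criterion.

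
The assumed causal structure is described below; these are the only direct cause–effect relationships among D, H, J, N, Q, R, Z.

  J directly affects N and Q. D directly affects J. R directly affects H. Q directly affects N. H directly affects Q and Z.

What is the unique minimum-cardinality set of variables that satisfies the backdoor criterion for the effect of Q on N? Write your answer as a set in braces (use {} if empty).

{J}

Variables eligible for adjustment (non-descendants of Q, excluding Q and N): {D, H, J, R, Z}.
Backdoor paths from Q to N:
  P1: Q <- J -> N
The empty set is not sufficient: P1 (Q <- J -> N) has no collider blocking it and no conditioned non-collider, so it is open.
Try {J}:
  P1: blocked at fork node J ∈ conditioning set.
{J} contains no descendant of Q and blocks every backdoor path.
No other singleton works — e.g. {R} leaves P1 open — so {J} is the unique smallest valid adjustment set.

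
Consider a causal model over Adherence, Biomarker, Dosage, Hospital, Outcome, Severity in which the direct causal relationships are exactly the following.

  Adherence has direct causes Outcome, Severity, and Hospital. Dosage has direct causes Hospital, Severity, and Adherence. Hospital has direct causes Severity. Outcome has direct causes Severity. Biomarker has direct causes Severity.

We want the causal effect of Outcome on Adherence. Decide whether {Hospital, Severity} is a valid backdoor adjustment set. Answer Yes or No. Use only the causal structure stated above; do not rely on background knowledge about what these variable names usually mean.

Yes

Backdoor paths from Outcome to Adherence (paths whose first edge points into Outcome):
  P1: Outcome <- Severity -> Hospital -> Adherence
  P2: Outcome <- Severity -> Hospital -> Dosage <- Adherence
  P3: Outcome <- Severity -> Adherence
  P4: Outcome <- Severity -> Dosage <- Hospital -> Adherence
  P5: Outcome <- Severity -> Dosage <- Adherence
Condition 1 (no descendant of Outcome in the set): holds — descendants of Outcome are {Adherence, Dosage}; none are in {Hospital, Severity}.
Condition 2 (every backdoor path blocked by {Hospital, Severity}):
  P1: blocked at fork node Severity ∈ conditioning set.
  P2: blocked at fork node Severity ∈ conditioning set.
  P3: blocked at fork node Severity ∈ conditioning set.
  P4: blocked at fork node Severity ∈ conditioning set.
  P5: blocked at fork node Severity ∈ conditioning set.
{Hospital, Severity} satisfies the backdoor criterion.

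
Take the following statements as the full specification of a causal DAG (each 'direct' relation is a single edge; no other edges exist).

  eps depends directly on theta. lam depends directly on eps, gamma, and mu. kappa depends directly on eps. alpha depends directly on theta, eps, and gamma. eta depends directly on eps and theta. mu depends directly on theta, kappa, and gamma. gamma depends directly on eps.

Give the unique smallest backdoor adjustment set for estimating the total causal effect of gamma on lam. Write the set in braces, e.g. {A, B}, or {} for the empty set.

{eps}

Variables eligible for adjustment (non-descendants of gamma, excluding gamma and lam): {eps, eta, kappa, theta}.
Backdoor paths from gamma to lam:
  P1: gamma <- eps <- theta -> mu -> lam
  P2: gamma <- eps -> eta <- theta -> mu -> lam
  P3: gamma <- eps -> kappa -> mu -> lam
  P4: gamma <- eps -> alpha <- theta -> mu -> lam
  P5: gamma <- eps -> lam
The empty set is not sufficient: P1 (gamma <- eps <- theta -> mu -> lam) has no collider blocking it and no conditioned non-collider, so it is open.
Try {eps}:
  P1: blocked at chain node eps ∈ conditioning set.
  P2: blocked at fork node eps ∈ conditioning set.
  P3: blocked at fork node eps ∈ conditioning set.
  P4: blocked at fork node eps ∈ conditioning set.
  P5: blocked at fork node eps ∈ conditioning set.
{eps} contains no descendant of gamma and blocks every backdoor path.
No other singleton works — e.g. {theta} leaves P3 open — so {eps} is the unique smallest valid adjustment set.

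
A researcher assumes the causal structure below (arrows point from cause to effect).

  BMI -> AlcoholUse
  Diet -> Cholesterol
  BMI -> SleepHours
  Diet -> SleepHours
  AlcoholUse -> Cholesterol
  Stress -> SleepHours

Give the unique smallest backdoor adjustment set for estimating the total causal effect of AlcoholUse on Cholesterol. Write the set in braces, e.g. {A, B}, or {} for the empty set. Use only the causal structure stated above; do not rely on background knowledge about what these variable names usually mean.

Variables eligible for adjustment (non-descendants of AlcoholUse, excluding AlcoholUse and Cholesterol): {BMI, Diet, SleepHours, Stress}.
Backdoor paths from AlcoholUse to Cholesterol:
  P1: AlcoholUse <- BMI -> SleepHours <- Diet -> Cholesterol
Each backdoor path contains an unconditioned collider, so every path is already blocked with the empty conditioning set:
  P1: blocked at collider SleepHours (neither it nor any descendant is in the conditioning set).
The empty set is therefore the unique smallest valid set.

{}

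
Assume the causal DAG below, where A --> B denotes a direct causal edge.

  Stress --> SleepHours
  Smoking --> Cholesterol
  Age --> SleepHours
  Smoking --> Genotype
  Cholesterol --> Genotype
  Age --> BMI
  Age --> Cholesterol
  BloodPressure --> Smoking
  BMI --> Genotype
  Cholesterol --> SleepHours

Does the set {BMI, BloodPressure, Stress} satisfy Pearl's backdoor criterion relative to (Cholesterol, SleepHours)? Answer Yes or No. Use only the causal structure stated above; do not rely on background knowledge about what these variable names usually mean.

No

Backdoor paths from Cholesterol to SleepHours (paths whose first edge points into Cholesterol):
  P1: Cholesterol <- Smoking -> Genotype <- BMI <- Age -> SleepHours
  P2: Cholesterol <- Age -> SleepHours
Condition 1 (no descendant of Cholesterol in the set): holds — descendants of Cholesterol are {Genotype, SleepHours}; none are in {BMI, BloodPressure, Stress}.
Condition 2 (every backdoor path blocked by {BMI, BloodPressure, Stress}):
  P1: blocked at collider Genotype (neither it nor any descendant is in the conditioning set).
  P2: open — no interior node is in the conditioning set.
{BMI, BloodPressure, Stress} does not satisfy the backdoor criterion.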